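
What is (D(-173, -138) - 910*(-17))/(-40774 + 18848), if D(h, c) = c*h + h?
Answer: -39171/21926 ≈ -1.7865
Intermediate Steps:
D(h, c) = h + c*h
(D(-173, -138) - 910*(-17))/(-40774 + 18848) = (-173*(1 - 138) - 910*(-17))/(-40774 + 18848) = (-173*(-137) + 15470)/(-21926) = (23701 + 15470)*(-1/21926) = 39171*(-1/21926) = -39171/21926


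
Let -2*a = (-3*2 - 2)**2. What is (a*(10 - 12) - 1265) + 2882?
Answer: 1681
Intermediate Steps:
a = -32 (a = -(-3*2 - 2)**2/2 = -(-6 - 2)**2/2 = -1/2*(-8)**2 = -1/2*64 = -32)
(a*(10 - 12) - 1265) + 2882 = (-32*(10 - 12) - 1265) + 2882 = (-32*(-2) - 1265) + 2882 = (64 - 1265) + 2882 = -1201 + 2882 = 1681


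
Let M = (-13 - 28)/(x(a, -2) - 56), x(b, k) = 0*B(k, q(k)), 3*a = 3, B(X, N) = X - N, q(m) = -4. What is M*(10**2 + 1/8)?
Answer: 32841/448 ≈ 73.306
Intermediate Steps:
a = 1 (a = (1/3)*3 = 1)
x(b, k) = 0 (x(b, k) = 0*(k - 1*(-4)) = 0*(k + 4) = 0*(4 + k) = 0)
M = 41/56 (M = (-13 - 28)/(0 - 56) = -41/(-56) = -41*(-1/56) = 41/56 ≈ 0.73214)
M*(10**2 + 1/8) = 41*(10**2 + 1/8)/56 = 41*(100 + 1/8)/56 = (41/56)*(801/8) = 32841/448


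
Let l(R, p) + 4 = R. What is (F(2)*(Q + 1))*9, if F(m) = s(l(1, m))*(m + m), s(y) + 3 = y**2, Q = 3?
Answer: 864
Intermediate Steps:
l(R, p) = -4 + R
s(y) = -3 + y**2
F(m) = 12*m (F(m) = (-3 + (-4 + 1)**2)*(m + m) = (-3 + (-3)**2)*(2*m) = (-3 + 9)*(2*m) = 6*(2*m) = 12*m)
(F(2)*(Q + 1))*9 = ((12*2)*(3 + 1))*9 = (24*4)*9 = 96*9 = 864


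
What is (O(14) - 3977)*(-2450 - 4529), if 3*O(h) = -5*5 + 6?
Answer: 83399050/3 ≈ 2.7800e+7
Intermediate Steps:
O(h) = -19/3 (O(h) = (-5*5 + 6)/3 = (-25 + 6)/3 = (⅓)*(-19) = -19/3)
(O(14) - 3977)*(-2450 - 4529) = (-19/3 - 3977)*(-2450 - 4529) = -11950/3*(-6979) = 83399050/3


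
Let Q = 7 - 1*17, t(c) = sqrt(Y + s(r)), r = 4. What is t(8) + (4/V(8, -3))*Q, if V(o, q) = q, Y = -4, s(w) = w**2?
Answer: 40/3 + 2*sqrt(3) ≈ 16.797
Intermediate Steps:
t(c) = 2*sqrt(3) (t(c) = sqrt(-4 + 4**2) = sqrt(-4 + 16) = sqrt(12) = 2*sqrt(3))
Q = -10 (Q = 7 - 17 = -10)
t(8) + (4/V(8, -3))*Q = 2*sqrt(3) + (4/(-3))*(-10) = 2*sqrt(3) + (4*(-1/3))*(-10) = 2*sqrt(3) - 4/3*(-10) = 2*sqrt(3) + 40/3 = 40/3 + 2*sqrt(3)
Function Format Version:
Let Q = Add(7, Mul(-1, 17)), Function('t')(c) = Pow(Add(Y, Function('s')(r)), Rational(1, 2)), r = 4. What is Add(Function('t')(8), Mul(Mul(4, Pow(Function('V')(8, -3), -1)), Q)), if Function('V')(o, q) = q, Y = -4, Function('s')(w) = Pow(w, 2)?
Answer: Add(Rational(40, 3), Mul(2, Pow(3, Rational(1, 2)))) ≈ 16.797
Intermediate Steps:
Function('t')(c) = Mul(2, Pow(3, Rational(1, 2))) (Function('t')(c) = Pow(Add(-4, Pow(4, 2)), Rational(1, 2)) = Pow(Add(-4, 16), Rational(1, 2)) = Pow(12, Rational(1, 2)) = Mul(2, Pow(3, Rational(1, 2))))
Q = -10 (Q = Add(7, -17) = -10)
Add(Function('t')(8), Mul(Mul(4, Pow(Function('V')(8, -3), -1)), Q)) = Add(Mul(2, Pow(3, Rational(1, 2))), Mul(Mul(4, Pow(-3, -1)), -10)) = Add(Mul(2, Pow(3, Rational(1, 2))), Mul(Mul(4, Rational(-1, 3)), -10)) = Add(Mul(2, Pow(3, Rational(1, 2))), Mul(Rational(-4, 3), -10)) = Add(Mul(2, Pow(3, Rational(1, 2))), Rational(40, 3)) = Add(Rational(40, 3), Mul(2, Pow(3, Rational(1, 2))))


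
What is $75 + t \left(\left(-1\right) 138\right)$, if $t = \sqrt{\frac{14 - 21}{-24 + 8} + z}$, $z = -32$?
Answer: $75 - \frac{69 i \sqrt{505}}{2} \approx 75.0 - 775.29 i$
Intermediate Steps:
$t = \frac{i \sqrt{505}}{4}$ ($t = \sqrt{\frac{14 - 21}{-24 + 8} - 32} = \sqrt{- \frac{7}{-16} - 32} = \sqrt{\left(-7\right) \left(- \frac{1}{16}\right) - 32} = \sqrt{\frac{7}{16} - 32} = \sqrt{- \frac{505}{16}} = \frac{i \sqrt{505}}{4} \approx 5.618 i$)
$75 + t \left(\left(-1\right) 138\right) = 75 + \frac{i \sqrt{505}}{4} \left(\left(-1\right) 138\right) = 75 + \frac{i \sqrt{505}}{4} \left(-138\right) = 75 - \frac{69 i \sqrt{505}}{2}$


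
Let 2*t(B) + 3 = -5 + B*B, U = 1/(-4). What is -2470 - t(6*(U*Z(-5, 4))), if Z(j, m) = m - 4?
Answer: -2466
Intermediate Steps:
Z(j, m) = -4 + m
U = -¼ ≈ -0.25000
t(B) = -4 + B²/2 (t(B) = -3/2 + (-5 + B*B)/2 = -3/2 + (-5 + B²)/2 = -3/2 + (-5/2 + B²/2) = -4 + B²/2)
-2470 - t(6*(U*Z(-5, 4))) = -2470 - (-4 + (6*(-(-4 + 4)/4))²/2) = -2470 - (-4 + (6*(-¼*0))²/2) = -2470 - (-4 + (6*0)²/2) = -2470 - (-4 + (½)*0²) = -2470 - (-4 + (½)*0) = -2470 - (-4 + 0) = -2470 - 1*(-4) = -2470 + 4 = -2466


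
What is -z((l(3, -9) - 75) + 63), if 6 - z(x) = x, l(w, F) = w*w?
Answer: -9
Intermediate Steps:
l(w, F) = w²
z(x) = 6 - x
-z((l(3, -9) - 75) + 63) = -(6 - ((3² - 75) + 63)) = -(6 - ((9 - 75) + 63)) = -(6 - (-66 + 63)) = -(6 - 1*(-3)) = -(6 + 3) = -1*9 = -9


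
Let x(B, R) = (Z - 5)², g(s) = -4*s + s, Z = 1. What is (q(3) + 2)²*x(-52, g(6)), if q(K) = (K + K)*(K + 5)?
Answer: 40000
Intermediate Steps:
g(s) = -3*s
x(B, R) = 16 (x(B, R) = (1 - 5)² = (-4)² = 16)
q(K) = 2*K*(5 + K) (q(K) = (2*K)*(5 + K) = 2*K*(5 + K))
(q(3) + 2)²*x(-52, g(6)) = (2*3*(5 + 3) + 2)²*16 = (2*3*8 + 2)²*16 = (48 + 2)²*16 = 50²*16 = 2500*16 = 40000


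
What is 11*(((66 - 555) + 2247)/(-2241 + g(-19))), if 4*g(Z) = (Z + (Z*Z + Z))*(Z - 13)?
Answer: -19338/4825 ≈ -4.0079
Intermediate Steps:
g(Z) = (-13 + Z)*(Z² + 2*Z)/4 (g(Z) = ((Z + (Z*Z + Z))*(Z - 13))/4 = ((Z + (Z² + Z))*(-13 + Z))/4 = ((Z + (Z + Z²))*(-13 + Z))/4 = ((Z² + 2*Z)*(-13 + Z))/4 = ((-13 + Z)*(Z² + 2*Z))/4 = (-13 + Z)*(Z² + 2*Z)/4)
11*(((66 - 555) + 2247)/(-2241 + g(-19))) = 11*(((66 - 555) + 2247)/(-2241 + (¼)*(-19)*(-26 + (-19)² - 11*(-19)))) = 11*((-489 + 2247)/(-2241 + (¼)*(-19)*(-26 + 361 + 209))) = 11*(1758/(-2241 + (¼)*(-19)*544)) = 11*(1758/(-2241 - 2584)) = 11*(1758/(-4825)) = 11*(1758*(-1/4825)) = 11*(-1758/4825) = -19338/4825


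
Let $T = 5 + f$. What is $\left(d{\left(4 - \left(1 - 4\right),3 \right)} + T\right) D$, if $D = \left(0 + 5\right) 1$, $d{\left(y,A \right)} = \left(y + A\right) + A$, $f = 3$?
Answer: $105$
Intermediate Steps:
$d{\left(y,A \right)} = y + 2 A$ ($d{\left(y,A \right)} = \left(A + y\right) + A = y + 2 A$)
$D = 5$ ($D = 5 \cdot 1 = 5$)
$T = 8$ ($T = 5 + 3 = 8$)
$\left(d{\left(4 - \left(1 - 4\right),3 \right)} + T\right) D = \left(\left(\left(4 - \left(1 - 4\right)\right) + 2 \cdot 3\right) + 8\right) 5 = \left(\left(\left(4 - \left(1 - 4\right)\right) + 6\right) + 8\right) 5 = \left(\left(\left(4 - -3\right) + 6\right) + 8\right) 5 = \left(\left(\left(4 + 3\right) + 6\right) + 8\right) 5 = \left(\left(7 + 6\right) + 8\right) 5 = \left(13 + 8\right) 5 = 21 \cdot 5 = 105$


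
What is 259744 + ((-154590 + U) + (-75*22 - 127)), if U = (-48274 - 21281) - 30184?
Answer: 3638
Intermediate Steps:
U = -99739 (U = -69555 - 30184 = -99739)
259744 + ((-154590 + U) + (-75*22 - 127)) = 259744 + ((-154590 - 99739) + (-75*22 - 127)) = 259744 + (-254329 + (-1650 - 127)) = 259744 + (-254329 - 1777) = 259744 - 256106 = 3638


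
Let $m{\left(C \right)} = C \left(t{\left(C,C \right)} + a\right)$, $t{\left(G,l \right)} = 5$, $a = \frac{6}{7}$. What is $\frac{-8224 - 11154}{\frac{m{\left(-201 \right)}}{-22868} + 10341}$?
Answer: $- \frac{3101952728}{1655354157} \approx -1.8739$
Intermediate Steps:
$a = \frac{6}{7}$ ($a = 6 \cdot \frac{1}{7} = \frac{6}{7} \approx 0.85714$)
$m{\left(C \right)} = \frac{41 C}{7}$ ($m{\left(C \right)} = C \left(5 + \frac{6}{7}\right) = C \frac{41}{7} = \frac{41 C}{7}$)
$\frac{-8224 - 11154}{\frac{m{\left(-201 \right)}}{-22868} + 10341} = \frac{-8224 - 11154}{\frac{\frac{41}{7} \left(-201\right)}{-22868} + 10341} = - \frac{19378}{\left(- \frac{8241}{7}\right) \left(- \frac{1}{22868}\right) + 10341} = - \frac{19378}{\frac{8241}{160076} + 10341} = - \frac{19378}{\frac{1655354157}{160076}} = \left(-19378\right) \frac{160076}{1655354157} = - \frac{3101952728}{1655354157}$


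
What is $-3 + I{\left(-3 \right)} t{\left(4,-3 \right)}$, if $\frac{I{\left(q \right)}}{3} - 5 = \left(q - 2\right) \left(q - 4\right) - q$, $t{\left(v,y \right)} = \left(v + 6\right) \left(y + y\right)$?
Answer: $-7743$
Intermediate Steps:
$t{\left(v,y \right)} = 2 y \left(6 + v\right)$ ($t{\left(v,y \right)} = \left(6 + v\right) 2 y = 2 y \left(6 + v\right)$)
$I{\left(q \right)} = 15 - 3 q + 3 \left(-4 + q\right) \left(-2 + q\right)$ ($I{\left(q \right)} = 15 + 3 \left(\left(q - 2\right) \left(q - 4\right) - q\right) = 15 + 3 \left(\left(-2 + q\right) \left(-4 + q\right) - q\right) = 15 + 3 \left(\left(-4 + q\right) \left(-2 + q\right) - q\right) = 15 + 3 \left(- q + \left(-4 + q\right) \left(-2 + q\right)\right) = 15 - \left(3 q - 3 \left(-4 + q\right) \left(-2 + q\right)\right) = 15 - 3 q + 3 \left(-4 + q\right) \left(-2 + q\right)$)
$-3 + I{\left(-3 \right)} t{\left(4,-3 \right)} = -3 + \left(39 - -63 + 3 \left(-3\right)^{2}\right) 2 \left(-3\right) \left(6 + 4\right) = -3 + \left(39 + 63 + 3 \cdot 9\right) 2 \left(-3\right) 10 = -3 + \left(39 + 63 + 27\right) \left(-60\right) = -3 + 129 \left(-60\right) = -3 - 7740 = -7743$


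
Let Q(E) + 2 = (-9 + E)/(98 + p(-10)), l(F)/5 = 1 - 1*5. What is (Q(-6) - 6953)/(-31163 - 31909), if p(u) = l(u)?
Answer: 180835/1639872 ≈ 0.11027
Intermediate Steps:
l(F) = -20 (l(F) = 5*(1 - 1*5) = 5*(1 - 5) = 5*(-4) = -20)
p(u) = -20
Q(E) = -55/26 + E/78 (Q(E) = -2 + (-9 + E)/(98 - 20) = -2 + (-9 + E)/78 = -2 + (-9 + E)*(1/78) = -2 + (-3/26 + E/78) = -55/26 + E/78)
(Q(-6) - 6953)/(-31163 - 31909) = ((-55/26 + (1/78)*(-6)) - 6953)/(-31163 - 31909) = ((-55/26 - 1/13) - 6953)/(-63072) = (-57/26 - 6953)*(-1/63072) = -180835/26*(-1/63072) = 180835/1639872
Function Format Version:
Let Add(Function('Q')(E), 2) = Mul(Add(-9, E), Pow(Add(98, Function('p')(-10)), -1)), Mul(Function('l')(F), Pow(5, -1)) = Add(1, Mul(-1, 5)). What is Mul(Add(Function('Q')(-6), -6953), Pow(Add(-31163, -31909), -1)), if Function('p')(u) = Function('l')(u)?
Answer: Rational(180835, 1639872) ≈ 0.11027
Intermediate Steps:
Function('l')(F) = -20 (Function('l')(F) = Mul(5, Add(1, Mul(-1, 5))) = Mul(5, Add(1, -5)) = Mul(5, -4) = -20)
Function('p')(u) = -20
Function('Q')(E) = Add(Rational(-55, 26), Mul(Rational(1, 78), E)) (Function('Q')(E) = Add(-2, Mul(Add(-9, E), Pow(Add(98, -20), -1))) = Add(-2, Mul(Add(-9, E), Pow(78, -1))) = Add(-2, Mul(Add(-9, E), Rational(1, 78))) = Add(-2, Add(Rational(-3, 26), Mul(Rational(1, 78), E))) = Add(Rational(-55, 26), Mul(Rational(1, 78), E)))
Mul(Add(Function('Q')(-6), -6953), Pow(Add(-31163, -31909), -1)) = Mul(Add(Add(Rational(-55, 26), Mul(Rational(1, 78), -6)), -6953), Pow(Add(-31163, -31909), -1)) = Mul(Add(Add(Rational(-55, 26), Rational(-1, 13)), -6953), Pow(-63072, -1)) = Mul(Add(Rational(-57, 26), -6953), Rational(-1, 63072)) = Mul(Rational(-180835, 26), Rational(-1, 63072)) = Rational(180835, 1639872)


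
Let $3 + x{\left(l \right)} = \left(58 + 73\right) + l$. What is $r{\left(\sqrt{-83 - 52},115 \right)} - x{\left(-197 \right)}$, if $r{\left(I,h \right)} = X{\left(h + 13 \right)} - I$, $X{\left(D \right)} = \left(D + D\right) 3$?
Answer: $837 - 3 i \sqrt{15} \approx 837.0 - 11.619 i$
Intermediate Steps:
$X{\left(D \right)} = 6 D$ ($X{\left(D \right)} = 2 D 3 = 6 D$)
$x{\left(l \right)} = 128 + l$ ($x{\left(l \right)} = -3 + \left(\left(58 + 73\right) + l\right) = -3 + \left(131 + l\right) = 128 + l$)
$r{\left(I,h \right)} = 78 - I + 6 h$ ($r{\left(I,h \right)} = 6 \left(h + 13\right) - I = 6 \left(13 + h\right) - I = \left(78 + 6 h\right) - I = 78 - I + 6 h$)
$r{\left(\sqrt{-83 - 52},115 \right)} - x{\left(-197 \right)} = \left(78 - \sqrt{-83 - 52} + 6 \cdot 115\right) - \left(128 - 197\right) = \left(78 - \sqrt{-135} + 690\right) - -69 = \left(78 - 3 i \sqrt{15} + 690\right) + 69 = \left(768 - 3 i \sqrt{15}\right) + 69 = 837 - 3 i \sqrt{15}$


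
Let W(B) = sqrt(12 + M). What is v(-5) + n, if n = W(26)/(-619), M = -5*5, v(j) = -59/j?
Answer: 59/5 - I*sqrt(13)/619 ≈ 11.8 - 0.0058248*I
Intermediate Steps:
M = -25
W(B) = I*sqrt(13) (W(B) = sqrt(12 - 25) = sqrt(-13) = I*sqrt(13))
n = -I*sqrt(13)/619 (n = (I*sqrt(13))/(-619) = (I*sqrt(13))*(-1/619) = -I*sqrt(13)/619 ≈ -0.0058248*I)
v(-5) + n = -59/(-5) - I*sqrt(13)/619 = -59*(-1/5) - I*sqrt(13)/619 = 59/5 - I*sqrt(13)/619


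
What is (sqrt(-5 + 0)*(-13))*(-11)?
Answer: 143*I*sqrt(5) ≈ 319.76*I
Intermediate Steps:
(sqrt(-5 + 0)*(-13))*(-11) = (sqrt(-5)*(-13))*(-11) = ((I*sqrt(5))*(-13))*(-11) = -13*I*sqrt(5)*(-11) = 143*I*sqrt(5)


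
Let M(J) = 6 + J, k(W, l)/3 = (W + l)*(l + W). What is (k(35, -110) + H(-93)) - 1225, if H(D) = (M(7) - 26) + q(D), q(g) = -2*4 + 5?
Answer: 15634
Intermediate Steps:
q(g) = -3 (q(g) = -8 + 5 = -3)
k(W, l) = 3*(W + l)² (k(W, l) = 3*((W + l)*(l + W)) = 3*((W + l)*(W + l)) = 3*(W + l)²)
H(D) = -16 (H(D) = ((6 + 7) - 26) - 3 = (13 - 26) - 3 = -13 - 3 = -16)
(k(35, -110) + H(-93)) - 1225 = (3*(35 - 110)² - 16) - 1225 = (3*(-75)² - 16) - 1225 = (3*5625 - 16) - 1225 = (16875 - 16) - 1225 = 16859 - 1225 = 15634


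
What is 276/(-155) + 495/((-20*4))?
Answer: -19761/2480 ≈ -7.9681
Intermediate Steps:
276/(-155) + 495/((-20*4)) = 276*(-1/155) + 495/(-80) = -276/155 + 495*(-1/80) = -276/155 - 99/16 = -19761/2480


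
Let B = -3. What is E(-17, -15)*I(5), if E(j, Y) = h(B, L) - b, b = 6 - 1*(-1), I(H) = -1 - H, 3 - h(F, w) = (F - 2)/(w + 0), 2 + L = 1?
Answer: 54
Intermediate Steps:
L = -1 (L = -2 + 1 = -1)
h(F, w) = 3 - (-2 + F)/w (h(F, w) = 3 - (F - 2)/(w + 0) = 3 - (-2 + F)/w)
b = 7 (b = 6 + 1 = 7)
E(j, Y) = -9 (E(j, Y) = (2 - 1*(-3) + 3*(-1))/(-1) - 1*7 = -(2 + 3 - 3) - 7 = -1*2 - 7 = -2 - 7 = -9)
E(-17, -15)*I(5) = -9*(-1 - 1*5) = -9*(-1 - 5) = -9*(-6) = 54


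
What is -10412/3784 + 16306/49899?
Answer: -114461621/47204454 ≈ -2.4248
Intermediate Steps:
-10412/3784 + 16306/49899 = -10412*1/3784 + 16306*(1/49899) = -2603/946 + 16306/49899 = -114461621/47204454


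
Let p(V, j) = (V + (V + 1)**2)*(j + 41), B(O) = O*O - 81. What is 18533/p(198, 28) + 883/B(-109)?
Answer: 2643523073/32404345800 ≈ 0.081579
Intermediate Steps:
B(O) = -81 + O**2 (B(O) = O**2 - 81 = -81 + O**2)
p(V, j) = (41 + j)*(V + (1 + V)**2) (p(V, j) = (V + (1 + V)**2)*(41 + j) = (41 + j)*(V + (1 + V)**2))
18533/p(198, 28) + 883/B(-109) = 18533/(41*198 + 41*(1 + 198)**2 + 198*28 + 28*(1 + 198)**2) + 883/(-81 + (-109)**2) = 18533/(8118 + 41*199**2 + 5544 + 28*199**2) + 883/(-81 + 11881) = 18533/(8118 + 41*39601 + 5544 + 28*39601) + 883/11800 = 18533/(8118 + 1623641 + 5544 + 1108828) + 883*(1/11800) = 18533/2746131 + 883/11800 = 2643523073/32404345800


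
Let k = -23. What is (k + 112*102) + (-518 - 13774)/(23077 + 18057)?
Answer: 234477221/20567 ≈ 11401.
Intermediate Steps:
(k + 112*102) + (-518 - 13774)/(23077 + 18057) = (-23 + 112*102) + (-518 - 13774)/(23077 + 18057) = (-23 + 11424) - 14292/41134 = 11401 - 14292*1/41134 = 11401 - 7146/20567 = 234477221/20567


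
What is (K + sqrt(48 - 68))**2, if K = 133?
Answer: 17669 + 532*I*sqrt(5) ≈ 17669.0 + 1189.6*I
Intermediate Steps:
(K + sqrt(48 - 68))**2 = (133 + sqrt(48 - 68))**2 = (133 + sqrt(-20))**2 = (133 + 2*I*sqrt(5))**2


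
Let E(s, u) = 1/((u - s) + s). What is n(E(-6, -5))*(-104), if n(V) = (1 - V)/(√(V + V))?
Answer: 312*I*√10/5 ≈ 197.33*I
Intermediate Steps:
E(s, u) = 1/u
n(V) = √2*(1 - V)/(2*√V) (n(V) = (1 - V)/(√(2*V)) = (1 - V)/((√2*√V)) = (1 - V)*(√2/(2*√V)) = √2*(1 - V)/(2*√V))
n(E(-6, -5))*(-104) = (√2*(1 - 1/(-5))/(2*√(1/(-5))))*(-104) = (√2*(1 - 1*(-⅕))/(2*√(-⅕)))*(-104) = (√2*(-I*√5)*(1 + ⅕)/2)*(-104) = ((½)*√2*(-I*√5)*(6/5))*(-104) = -3*I*√10/5*(-104) = 312*I*√10/5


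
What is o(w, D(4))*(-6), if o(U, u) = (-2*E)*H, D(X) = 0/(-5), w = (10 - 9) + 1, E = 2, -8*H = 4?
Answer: -12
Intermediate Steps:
H = -½ (H = -⅛*4 = -½ ≈ -0.50000)
w = 2 (w = 1 + 1 = 2)
D(X) = 0 (D(X) = 0*(-⅕) = 0)
o(U, u) = 2 (o(U, u) = -2*2*(-½) = -4*(-½) = 2)
o(w, D(4))*(-6) = 2*(-6) = -12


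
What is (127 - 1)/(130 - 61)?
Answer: 42/23 ≈ 1.8261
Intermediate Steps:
(127 - 1)/(130 - 61) = 126/69 = 126*(1/69) = 42/23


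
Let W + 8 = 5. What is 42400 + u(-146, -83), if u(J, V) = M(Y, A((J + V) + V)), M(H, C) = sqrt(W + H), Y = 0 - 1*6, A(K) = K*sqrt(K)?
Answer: 42400 + 3*I ≈ 42400.0 + 3.0*I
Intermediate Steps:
W = -3 (W = -8 + 5 = -3)
A(K) = K**(3/2)
Y = -6 (Y = 0 - 6 = -6)
M(H, C) = sqrt(-3 + H)
u(J, V) = 3*I (u(J, V) = sqrt(-3 - 6) = sqrt(-9) = 3*I)
42400 + u(-146, -83) = 42400 + 3*I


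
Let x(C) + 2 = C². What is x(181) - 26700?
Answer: 6059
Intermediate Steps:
x(C) = -2 + C²
x(181) - 26700 = (-2 + 181²) - 26700 = (-2 + 32761) - 26700 = 32759 - 26700 = 6059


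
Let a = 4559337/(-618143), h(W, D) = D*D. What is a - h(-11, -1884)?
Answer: -2194075939545/618143 ≈ -3.5495e+6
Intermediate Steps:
h(W, D) = D²
a = -4559337/618143 (a = 4559337*(-1/618143) = -4559337/618143 ≈ -7.3759)
a - h(-11, -1884) = -4559337/618143 - 1*(-1884)² = -4559337/618143 - 1*3549456 = -4559337/618143 - 3549456 = -2194075939545/618143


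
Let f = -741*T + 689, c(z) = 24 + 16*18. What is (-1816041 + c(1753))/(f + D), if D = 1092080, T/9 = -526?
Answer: -1815729/4600663 ≈ -0.39467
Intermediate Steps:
T = -4734 (T = 9*(-526) = -4734)
c(z) = 312 (c(z) = 24 + 288 = 312)
f = 3508583 (f = -741*(-4734) + 689 = 3507894 + 689 = 3508583)
(-1816041 + c(1753))/(f + D) = (-1816041 + 312)/(3508583 + 1092080) = -1815729/4600663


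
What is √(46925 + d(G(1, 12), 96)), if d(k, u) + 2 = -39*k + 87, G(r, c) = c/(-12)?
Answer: √47049 ≈ 216.91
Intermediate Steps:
G(r, c) = -c/12 (G(r, c) = c*(-1/12) = -c/12)
d(k, u) = 85 - 39*k (d(k, u) = -2 + (-39*k + 87) = -2 + (87 - 39*k) = 85 - 39*k)
√(46925 + d(G(1, 12), 96)) = √(46925 + (85 - (-13)*12/4)) = √(46925 + (85 - 39*(-1))) = √(46925 + (85 + 39)) = √(46925 + 124) = √47049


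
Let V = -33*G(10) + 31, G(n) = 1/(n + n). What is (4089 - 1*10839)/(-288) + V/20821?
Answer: 39041723/1665680 ≈ 23.439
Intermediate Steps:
G(n) = 1/(2*n)
V = 587/20 (V = -33/(2*10) + 31 = -33*1/20 + 31 = -33/20 + 31 = 587/20 ≈ 29.350)
(4089 - 1*10839)/(-288) + V/20821 = (4089 - 1*10839)/(-288) + (587/20)/20821 = (4089 - 10839)*(-1/288) + (587/20)*(1/20821) = -6750*(-1/288) + 587/416420 = 375/16 + 587/416420 = 39041723/1665680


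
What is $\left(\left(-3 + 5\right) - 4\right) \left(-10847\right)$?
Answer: $21694$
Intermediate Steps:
$\left(\left(-3 + 5\right) - 4\right) \left(-10847\right) = \left(2 - 4\right) \left(-10847\right) = \left(-2\right) \left(-10847\right) = 21694$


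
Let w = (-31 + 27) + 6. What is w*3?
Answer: 6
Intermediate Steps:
w = 2 (w = -4 + 6 = 2)
w*3 = 2*3 = 6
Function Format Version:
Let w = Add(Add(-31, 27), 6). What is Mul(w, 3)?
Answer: 6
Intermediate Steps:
w = 2 (w = Add(-4, 6) = 2)
Mul(w, 3) = Mul(2, 3) = 6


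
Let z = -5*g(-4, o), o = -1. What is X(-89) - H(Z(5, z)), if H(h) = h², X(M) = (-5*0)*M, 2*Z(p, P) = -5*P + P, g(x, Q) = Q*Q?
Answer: -100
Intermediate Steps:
g(x, Q) = Q²
z = -5 (z = -5*(-1)² = -5*1 = -5)
Z(p, P) = -2*P (Z(p, P) = (-5*P + P)/2 = (-4*P)/2 = -2*P)
X(M) = 0 (X(M) = 0*M = 0)
X(-89) - H(Z(5, z)) = 0 - (-2*(-5))² = 0 - 1*10² = 0 - 1*100 = 0 - 100 = -100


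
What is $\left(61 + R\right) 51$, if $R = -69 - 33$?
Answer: $-2091$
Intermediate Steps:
$R = -102$
$\left(61 + R\right) 51 = \left(61 - 102\right) 51 = \left(-41\right) 51 = -2091$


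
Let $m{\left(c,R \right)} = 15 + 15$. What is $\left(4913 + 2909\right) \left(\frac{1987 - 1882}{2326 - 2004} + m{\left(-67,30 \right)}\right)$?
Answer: $\frac{5455845}{23} \approx 2.3721 \cdot 10^{5}$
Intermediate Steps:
$m{\left(c,R \right)} = 30$
$\left(4913 + 2909\right) \left(\frac{1987 - 1882}{2326 - 2004} + m{\left(-67,30 \right)}\right) = \left(4913 + 2909\right) \left(\frac{1987 - 1882}{2326 - 2004} + 30\right) = 7822 \left(\frac{105}{322} + 30\right) = 7822 \left(105 \cdot \frac{1}{322} + 30\right) = 7822 \left(\frac{15}{46} + 30\right) = 7822 \cdot \frac{1395}{46} = \frac{5455845}{23}$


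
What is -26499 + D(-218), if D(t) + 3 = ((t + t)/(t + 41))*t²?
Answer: 16029610/177 ≈ 90563.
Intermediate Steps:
D(t) = -3 + 2*t³/(41 + t) (D(t) = -3 + ((t + t)/(t + 41))*t² = -3 + ((2*t)/(41 + t))*t² = -3 + (2*t/(41 + t))*t² = -3 + 2*t³/(41 + t))
-26499 + D(-218) = -26499 + (-123 - 3*(-218) + 2*(-218)³)/(41 - 218) = -26499 + (-123 + 654 + 2*(-10360232))/(-177) = -26499 - (-123 + 654 - 20720464)/177 = -26499 - 1/177*(-20719933) = -26499 + 20719933/177 = 16029610/177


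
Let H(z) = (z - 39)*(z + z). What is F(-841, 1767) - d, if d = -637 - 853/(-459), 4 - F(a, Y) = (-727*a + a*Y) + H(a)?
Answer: -277640314/459 ≈ -6.0488e+5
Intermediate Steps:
H(z) = 2*z*(-39 + z) (H(z) = (-39 + z)*(2*z) = 2*z*(-39 + z))
F(a, Y) = 4 + 727*a - Y*a - 2*a*(-39 + a) (F(a, Y) = 4 - ((-727*a + a*Y) + 2*a*(-39 + a)) = 4 - ((-727*a + Y*a) + 2*a*(-39 + a)) = 4 - (-727*a + Y*a + 2*a*(-39 + a)) = 4 + (727*a - Y*a - 2*a*(-39 + a)) = 4 + 727*a - Y*a - 2*a*(-39 + a))
d = -291530/459 (d = -637 - 1/459*(-853) = -637 + 853/459 = -291530/459 ≈ -635.14)
F(-841, 1767) - d = (4 - 2*(-841)² + 805*(-841) - 1*1767*(-841)) - 1*(-291530/459) = (4 - 2*707281 - 677005 + 1486047) + 291530/459 = (4 - 1414562 - 677005 + 1486047) + 291530/459 = -605516 + 291530/459 = -277640314/459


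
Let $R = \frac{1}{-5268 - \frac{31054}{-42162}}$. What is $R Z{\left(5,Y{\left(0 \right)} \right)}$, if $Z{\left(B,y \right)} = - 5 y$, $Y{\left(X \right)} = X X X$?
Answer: $0$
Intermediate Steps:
$R = - \frac{21081}{111039181}$ ($R = \frac{1}{-5268 - - \frac{15527}{21081}} = \frac{1}{-5268 + \frac{15527}{21081}} = \frac{1}{- \frac{111039181}{21081}} = - \frac{21081}{111039181} \approx -0.00018985$)
$Y{\left(X \right)} = X^{3}$ ($Y{\left(X \right)} = X^{2} X = X^{3}$)
$R Z{\left(5,Y{\left(0 \right)} \right)} = - \frac{21081 \left(- 5 \cdot 0^{3}\right)}{111039181} = - \frac{21081 \left(\left(-5\right) 0\right)}{111039181} = \left(- \frac{21081}{111039181}\right) 0 = 0$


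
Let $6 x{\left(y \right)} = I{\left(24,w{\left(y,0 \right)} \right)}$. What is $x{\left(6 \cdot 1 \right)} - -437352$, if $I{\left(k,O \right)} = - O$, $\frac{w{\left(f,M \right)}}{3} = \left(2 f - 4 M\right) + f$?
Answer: $437343$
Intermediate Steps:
$w{\left(f,M \right)} = - 12 M + 9 f$ ($w{\left(f,M \right)} = 3 \left(\left(2 f - 4 M\right) + f\right) = 3 \left(\left(- 4 M + 2 f\right) + f\right) = 3 \left(- 4 M + 3 f\right) = - 12 M + 9 f$)
$x{\left(y \right)} = - \frac{3 y}{2}$ ($x{\left(y \right)} = \frac{\left(-1\right) \left(\left(-12\right) 0 + 9 y\right)}{6} = \frac{\left(-1\right) \left(0 + 9 y\right)}{6} = \frac{\left(-1\right) 9 y}{6} = \frac{\left(-9\right) y}{6} = - \frac{3 y}{2}$)
$x{\left(6 \cdot 1 \right)} - -437352 = - \frac{3 \cdot 6 \cdot 1}{2} - -437352 = \left(- \frac{3}{2}\right) 6 + 437352 = -9 + 437352 = 437343$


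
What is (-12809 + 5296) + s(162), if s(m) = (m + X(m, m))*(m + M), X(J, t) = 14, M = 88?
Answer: 36487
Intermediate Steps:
s(m) = (14 + m)*(88 + m) (s(m) = (m + 14)*(m + 88) = (14 + m)*(88 + m))
(-12809 + 5296) + s(162) = (-12809 + 5296) + (1232 + 162**2 + 102*162) = -7513 + (1232 + 26244 + 16524) = -7513 + 44000 = 36487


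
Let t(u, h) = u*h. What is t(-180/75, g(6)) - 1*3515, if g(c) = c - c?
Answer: -3515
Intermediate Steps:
g(c) = 0
t(u, h) = h*u
t(-180/75, g(6)) - 1*3515 = 0*(-180/75) - 1*3515 = 0*(-180*1/75) - 3515 = 0*(-12/5) - 3515 = 0 - 3515 = -3515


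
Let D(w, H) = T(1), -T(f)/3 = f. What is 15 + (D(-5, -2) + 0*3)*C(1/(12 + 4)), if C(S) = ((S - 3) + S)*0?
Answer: 15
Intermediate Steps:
T(f) = -3*f
D(w, H) = -3 (D(w, H) = -3*1 = -3)
C(S) = 0 (C(S) = ((-3 + S) + S)*0 = (-3 + 2*S)*0 = 0)
15 + (D(-5, -2) + 0*3)*C(1/(12 + 4)) = 15 + (-3 + 0*3)*0 = 15 + (-3 + 0)*0 = 15 - 3*0 = 15 + 0 = 15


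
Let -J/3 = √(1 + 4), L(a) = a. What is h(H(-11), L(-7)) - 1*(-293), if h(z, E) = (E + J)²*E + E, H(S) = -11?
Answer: -372 - 294*√5 ≈ -1029.4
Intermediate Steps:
J = -3*√5 (J = -3*√(1 + 4) = -3*√5 ≈ -6.7082)
h(z, E) = E + E*(E - 3*√5)² (h(z, E) = (E - 3*√5)²*E + E = E*(E - 3*√5)² + E = E + E*(E - 3*√5)²)
h(H(-11), L(-7)) - 1*(-293) = -7*(1 + (-7 - 3*√5)²) - 1*(-293) = (-7 - 7*(-7 - 3*√5)²) + 293 = 286 - 7*(-7 - 3*√5)²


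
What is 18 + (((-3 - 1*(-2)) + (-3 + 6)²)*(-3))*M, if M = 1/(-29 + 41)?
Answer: 16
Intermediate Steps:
M = 1/12 ≈ 0.083333
18 + (((-3 - 1*(-2)) + (-3 + 6)²)*(-3))*M = 18 + (((-3 - 1*(-2)) + (-3 + 6)²)*(-3))*(1/12) = 18 + (((-3 + 2) + 3²)*(-3))*(1/12) = 18 + ((-1 + 9)*(-3))*(1/12) = 18 + (8*(-3))*(1/12) = 18 - 24*1/12 = 18 - 2 = 16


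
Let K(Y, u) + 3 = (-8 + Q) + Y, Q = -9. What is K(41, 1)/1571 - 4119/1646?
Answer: -6436383/2585866 ≈ -2.4891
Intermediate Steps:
K(Y, u) = -20 + Y (K(Y, u) = -3 + ((-8 - 9) + Y) = -3 + (-17 + Y) = -20 + Y)
K(41, 1)/1571 - 4119/1646 = (-20 + 41)/1571 - 4119/1646 = 21*(1/1571) - 4119*1/1646 = 21/1571 - 4119/1646 = -6436383/2585866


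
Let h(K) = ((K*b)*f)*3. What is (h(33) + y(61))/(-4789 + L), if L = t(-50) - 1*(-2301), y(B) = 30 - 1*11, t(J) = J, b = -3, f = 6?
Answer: 1763/2538 ≈ 0.69464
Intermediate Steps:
y(B) = 19 (y(B) = 30 - 11 = 19)
h(K) = -54*K (h(K) = ((K*(-3))*6)*3 = (-3*K*6)*3 = -18*K*3 = -54*K)
L = 2251 (L = -50 - 1*(-2301) = -50 + 2301 = 2251)
(h(33) + y(61))/(-4789 + L) = (-54*33 + 19)/(-4789 + 2251) = (-1782 + 19)/(-2538) = -1763*(-1/2538) = 1763/2538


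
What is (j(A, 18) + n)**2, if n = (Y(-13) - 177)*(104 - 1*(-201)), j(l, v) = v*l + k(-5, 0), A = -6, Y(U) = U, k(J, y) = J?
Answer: 3371311969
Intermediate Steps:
j(l, v) = -5 + l*v (j(l, v) = v*l - 5 = l*v - 5 = -5 + l*v)
n = -57950 (n = (-13 - 177)*(104 - 1*(-201)) = -190*(104 + 201) = -190*305 = -57950)
(j(A, 18) + n)**2 = ((-5 - 6*18) - 57950)**2 = ((-5 - 108) - 57950)**2 = (-113 - 57950)**2 = (-58063)**2 = 3371311969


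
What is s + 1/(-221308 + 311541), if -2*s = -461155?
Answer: 41611399117/180466 ≈ 2.3058e+5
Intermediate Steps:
s = 461155/2 (s = -½*(-461155) = 461155/2 ≈ 2.3058e+5)
s + 1/(-221308 + 311541) = 461155/2 + 1/(-221308 + 311541) = 461155/2 + 1/90233 = 41611399117/180466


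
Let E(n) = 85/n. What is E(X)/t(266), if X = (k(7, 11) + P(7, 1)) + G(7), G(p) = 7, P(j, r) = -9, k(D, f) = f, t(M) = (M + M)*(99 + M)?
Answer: 17/349524 ≈ 4.8638e-5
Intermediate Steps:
t(M) = 2*M*(99 + M) (t(M) = (2*M)*(99 + M) = 2*M*(99 + M))
X = 9 (X = (11 - 9) + 7 = 2 + 7 = 9)
E(X)/t(266) = (85/9)/((2*266*(99 + 266))) = (85*(1/9))/((2*266*365)) = (85/9)/194180 = (85/9)*(1/194180) = 17/349524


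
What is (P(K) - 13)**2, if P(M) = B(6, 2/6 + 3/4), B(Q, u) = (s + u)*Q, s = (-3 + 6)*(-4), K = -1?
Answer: 24649/4 ≈ 6162.3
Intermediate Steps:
s = -12 (s = 3*(-4) = -12)
B(Q, u) = Q*(-12 + u) (B(Q, u) = (-12 + u)*Q = Q*(-12 + u))
P(M) = -131/2 (P(M) = 6*(-12 + (2/6 + 3/4)) = 6*(-12 + (2*(1/6) + 3*(1/4))) = 6*(-12 + (1/3 + 3/4)) = 6*(-12 + 13/12) = 6*(-131/12) = -131/2)
(P(K) - 13)**2 = (-131/2 - 13)**2 = (-157/2)**2 = 24649/4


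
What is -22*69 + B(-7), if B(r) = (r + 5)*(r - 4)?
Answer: -1496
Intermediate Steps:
B(r) = (-4 + r)*(5 + r) (B(r) = (5 + r)*(-4 + r) = (-4 + r)*(5 + r))
-22*69 + B(-7) = -22*69 + (-20 - 7 + (-7)²) = -1518 + (-20 - 7 + 49) = -1518 + 22 = -1496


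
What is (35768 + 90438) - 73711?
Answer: 52495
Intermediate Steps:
(35768 + 90438) - 73711 = 126206 - 73711 = 52495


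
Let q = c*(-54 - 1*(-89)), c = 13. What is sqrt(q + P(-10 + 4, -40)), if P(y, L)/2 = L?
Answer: 5*sqrt(15) ≈ 19.365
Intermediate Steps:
P(y, L) = 2*L
q = 455 (q = 13*(-54 - 1*(-89)) = 13*(-54 + 89) = 13*35 = 455)
sqrt(q + P(-10 + 4, -40)) = sqrt(455 + 2*(-40)) = sqrt(455 - 80) = sqrt(375) = 5*sqrt(15)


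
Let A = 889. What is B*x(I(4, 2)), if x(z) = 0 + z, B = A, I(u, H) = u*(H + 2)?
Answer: 14224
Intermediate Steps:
I(u, H) = u*(2 + H)
B = 889
x(z) = z
B*x(I(4, 2)) = 889*(4*(2 + 2)) = 889*(4*4) = 889*16 = 14224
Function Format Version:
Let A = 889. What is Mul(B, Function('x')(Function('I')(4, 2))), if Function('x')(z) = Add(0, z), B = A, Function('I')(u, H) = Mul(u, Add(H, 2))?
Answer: 14224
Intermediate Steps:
Function('I')(u, H) = Mul(u, Add(2, H))
B = 889
Function('x')(z) = z
Mul(B, Function('x')(Function('I')(4, 2))) = Mul(889, Mul(4, Add(2, 2))) = Mul(889, Mul(4, 4)) = Mul(889, 16) = 14224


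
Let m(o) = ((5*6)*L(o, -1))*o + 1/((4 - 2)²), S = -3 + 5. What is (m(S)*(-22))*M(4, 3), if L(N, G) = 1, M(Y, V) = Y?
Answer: -5302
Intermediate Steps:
S = 2
m(o) = ¼ + 30*o (m(o) = ((5*6)*1)*o + 1/((4 - 2)²) = (30*1)*o + 1/(2²) = 30*o + 1/4 = 30*o + ¼ = ¼ + 30*o)
(m(S)*(-22))*M(4, 3) = ((¼ + 30*2)*(-22))*4 = ((¼ + 60)*(-22))*4 = ((241/4)*(-22))*4 = -2651/2*4 = -5302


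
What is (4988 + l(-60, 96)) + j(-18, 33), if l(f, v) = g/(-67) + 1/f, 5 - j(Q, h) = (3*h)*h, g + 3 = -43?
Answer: 6941213/4020 ≈ 1726.7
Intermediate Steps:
g = -46 (g = -3 - 43 = -46)
j(Q, h) = 5 - 3*h² (j(Q, h) = 5 - 3*h*h = 5 - 3*h²)
l(f, v) = 46/67 + 1/f (l(f, v) = -46/(-67) + 1/f = -46*(-1/67) + 1/f = 46/67 + 1/f)
(4988 + l(-60, 96)) + j(-18, 33) = (4988 + (46/67 + 1/(-60))) + (5 - 3*33²) = (4988 + (46/67 - 1/60)) + (5 - 3*1089) = (4988 + 2693/4020) + (5 - 3267) = 20054453/4020 - 3262 = 6941213/4020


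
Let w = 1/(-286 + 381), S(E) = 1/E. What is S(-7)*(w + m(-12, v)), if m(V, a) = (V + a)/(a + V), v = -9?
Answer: -96/665 ≈ -0.14436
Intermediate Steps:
S(E) = 1/E
m(V, a) = 1 (m(V, a) = (V + a)/(V + a) = 1)
w = 1/95 ≈ 0.010526
S(-7)*(w + m(-12, v)) = (1/95 + 1)/(-7) = -⅐*96/95 = -96/665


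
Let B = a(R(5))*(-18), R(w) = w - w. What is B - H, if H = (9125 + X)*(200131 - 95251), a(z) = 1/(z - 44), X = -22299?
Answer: 30397160649/22 ≈ 1.3817e+9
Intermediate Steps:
R(w) = 0
a(z) = 1/(-44 + z)
H = -1381689120 (H = (9125 - 22299)*(200131 - 95251) = -13174*104880 = -1381689120)
B = 9/22 (B = -18/(-44 + 0) = -18/(-44) = -1/44*(-18) = 9/22 ≈ 0.40909)
B - H = 9/22 - 1*(-1381689120) = 9/22 + 1381689120 = 30397160649/22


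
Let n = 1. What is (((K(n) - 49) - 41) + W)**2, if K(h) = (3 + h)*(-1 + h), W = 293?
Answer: 41209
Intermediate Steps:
K(h) = (-1 + h)*(3 + h)
(((K(n) - 49) - 41) + W)**2 = ((((-3 + 1**2 + 2*1) - 49) - 41) + 293)**2 = ((((-3 + 1 + 2) - 49) - 41) + 293)**2 = (((0 - 49) - 41) + 293)**2 = ((-49 - 41) + 293)**2 = (-90 + 293)**2 = 203**2 = 41209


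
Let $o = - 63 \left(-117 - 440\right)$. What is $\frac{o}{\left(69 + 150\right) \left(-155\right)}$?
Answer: $- \frac{11697}{11315} \approx -1.0338$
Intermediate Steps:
$o = 35091$ ($o = - 63 \left(-117 - 440\right) = \left(-63\right) \left(-557\right) = 35091$)
$\frac{o}{\left(69 + 150\right) \left(-155\right)} = \frac{35091}{\left(69 + 150\right) \left(-155\right)} = \frac{35091}{219 \left(-155\right)} = \frac{35091}{-33945} = 35091 \left(- \frac{1}{33945}\right) = - \frac{11697}{11315}$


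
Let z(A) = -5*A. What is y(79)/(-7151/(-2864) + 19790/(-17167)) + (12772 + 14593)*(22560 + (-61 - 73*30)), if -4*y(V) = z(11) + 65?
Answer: 36725818793005025/66082657 ≈ 5.5576e+8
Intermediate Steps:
y(V) = -5/2 (y(V) = -(-5*11 + 65)/4 = -(-55 + 65)/4 = -1/4*10 = -5/2)
y(79)/(-7151/(-2864) + 19790/(-17167)) + (12772 + 14593)*(22560 + (-61 - 73*30)) = -5/(2*(-7151/(-2864) + 19790/(-17167))) + (12772 + 14593)*(22560 + (-61 - 73*30)) = -5/(2*(-7151*(-1/2864) + 19790*(-1/17167))) + 27365*(22560 + (-61 - 2190)) = -5/(2*(7151/2864 - 19790/17167)) + 27365*(22560 - 2251) = -5/(2*66082657/49166288) + 27365*20309 = -5/2*49166288/66082657 + 555755785 = -122915720/66082657 + 555755785 = 36725818793005025/66082657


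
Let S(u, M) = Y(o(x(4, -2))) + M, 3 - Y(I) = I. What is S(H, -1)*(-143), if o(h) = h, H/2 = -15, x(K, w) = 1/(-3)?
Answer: -1001/3 ≈ -333.67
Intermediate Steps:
x(K, w) = -⅓
H = -30 (H = 2*(-15) = -30)
Y(I) = 3 - I
S(u, M) = 10/3 + M (S(u, M) = (3 - 1*(-⅓)) + M = (3 + ⅓) + M = 10/3 + M)
S(H, -1)*(-143) = (10/3 - 1)*(-143) = (7/3)*(-143) = -1001/3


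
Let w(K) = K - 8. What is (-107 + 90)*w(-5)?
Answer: 221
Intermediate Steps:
w(K) = -8 + K
(-107 + 90)*w(-5) = (-107 + 90)*(-8 - 5) = -17*(-13) = 221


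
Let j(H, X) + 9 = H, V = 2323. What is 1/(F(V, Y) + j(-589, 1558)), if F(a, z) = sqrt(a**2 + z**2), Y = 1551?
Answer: 299/3722163 + sqrt(7801930)/7444326 ≈ 0.00045554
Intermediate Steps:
j(H, X) = -9 + H
1/(F(V, Y) + j(-589, 1558)) = 1/(sqrt(2323**2 + 1551**2) + (-9 - 589)) = 1/(sqrt(5396329 + 2405601) - 598) = 1/(sqrt(7801930) - 598) = 1/(-598 + sqrt(7801930))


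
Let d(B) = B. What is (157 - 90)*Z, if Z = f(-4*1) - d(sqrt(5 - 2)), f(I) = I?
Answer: -268 - 67*sqrt(3) ≈ -384.05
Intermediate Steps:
Z = -4 - sqrt(3) (Z = -4*1 - sqrt(5 - 2) = -4 - sqrt(3) ≈ -5.7320)
(157 - 90)*Z = (157 - 90)*(-4 - sqrt(3)) = 67*(-4 - sqrt(3)) = -268 - 67*sqrt(3)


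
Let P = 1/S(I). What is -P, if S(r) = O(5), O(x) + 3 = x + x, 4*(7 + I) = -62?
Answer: -⅐ ≈ -0.14286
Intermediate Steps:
I = -45/2 (I = -7 + (¼)*(-62) = -7 - 31/2 = -45/2 ≈ -22.500)
O(x) = -3 + 2*x (O(x) = -3 + (x + x) = -3 + 2*x)
S(r) = 7 (S(r) = -3 + 2*5 = -3 + 10 = 7)
P = ⅐ (P = 1/7 = ⅐ ≈ 0.14286)
-P = -1*⅐ = -⅐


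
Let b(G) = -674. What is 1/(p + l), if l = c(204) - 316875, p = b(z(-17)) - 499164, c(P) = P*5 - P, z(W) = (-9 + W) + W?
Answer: -1/815897 ≈ -1.2256e-6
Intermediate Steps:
z(W) = -9 + 2*W
c(P) = 4*P (c(P) = 5*P - P = 4*P)
p = -499838 (p = -674 - 499164 = -499838)
l = -316059 (l = 4*204 - 316875 = 816 - 316875 = -316059)
1/(p + l) = 1/(-499838 - 316059) = 1/(-815897) = -1/815897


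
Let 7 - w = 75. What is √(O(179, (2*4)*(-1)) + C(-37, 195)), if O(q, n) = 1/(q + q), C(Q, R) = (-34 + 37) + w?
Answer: I*√8330302/358 ≈ 8.0621*I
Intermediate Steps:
w = -68 (w = 7 - 1*75 = 7 - 75 = -68)
C(Q, R) = -65 (C(Q, R) = (-34 + 37) - 68 = 3 - 68 = -65)
O(q, n) = 1/(2*q)
√(O(179, (2*4)*(-1)) + C(-37, 195)) = √((½)/179 - 65) = √((½)*(1/179) - 65) = √(1/358 - 65) = √(-23269/358) = I*√8330302/358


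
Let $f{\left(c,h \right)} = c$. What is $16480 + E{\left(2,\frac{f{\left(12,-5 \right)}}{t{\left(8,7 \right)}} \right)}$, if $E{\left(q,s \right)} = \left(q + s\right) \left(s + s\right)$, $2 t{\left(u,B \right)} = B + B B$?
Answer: $\frac{807622}{49} \approx 16482.0$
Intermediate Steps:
$t{\left(u,B \right)} = \frac{B}{2} + \frac{B^{2}}{2}$ ($t{\left(u,B \right)} = \frac{B + B B}{2} = \frac{B + B^{2}}{2} = \frac{B}{2} + \frac{B^{2}}{2}$)
$E{\left(q,s \right)} = 2 s \left(q + s\right)$ ($E{\left(q,s \right)} = \left(q + s\right) 2 s = 2 s \left(q + s\right)$)
$16480 + E{\left(2,\frac{f{\left(12,-5 \right)}}{t{\left(8,7 \right)}} \right)} = 16480 + 2 \frac{12}{\frac{1}{2} \cdot 7 \left(1 + 7\right)} \left(2 + \frac{12}{\frac{1}{2} \cdot 7 \left(1 + 7\right)}\right) = 16480 + 2 \frac{12}{\frac{1}{2} \cdot 7 \cdot 8} \left(2 + \frac{12}{\frac{1}{2} \cdot 7 \cdot 8}\right) = 16480 + 2 \cdot \frac{12}{28} \left(2 + \frac{12}{28}\right) = 16480 + 2 \cdot 12 \cdot \frac{1}{28} \left(2 + 12 \cdot \frac{1}{28}\right) = 16480 + 2 \cdot \frac{3}{7} \left(2 + \frac{3}{7}\right) = 16480 + 2 \cdot \frac{3}{7} \cdot \frac{17}{7} = 16480 + \frac{102}{49} = \frac{807622}{49}$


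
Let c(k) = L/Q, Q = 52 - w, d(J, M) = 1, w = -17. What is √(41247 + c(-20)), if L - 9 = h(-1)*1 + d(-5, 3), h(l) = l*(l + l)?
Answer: √21819755/23 ≈ 203.09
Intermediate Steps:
h(l) = 2*l² (h(l) = l*(2*l) = 2*l²)
L = 12 (L = 9 + ((2*(-1)²)*1 + 1) = 9 + ((2*1)*1 + 1) = 9 + (2*1 + 1) = 9 + (2 + 1) = 9 + 3 = 12)
Q = 69 (Q = 52 - 1*(-17) = 52 + 17 = 69)
c(k) = 4/23 (c(k) = 12/69 = 12*(1/69) = 4/23)
√(41247 + c(-20)) = √(41247 + 4/23) = √(948685/23) = √21819755/23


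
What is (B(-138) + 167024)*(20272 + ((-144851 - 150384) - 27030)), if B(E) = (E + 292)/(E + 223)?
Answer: -4287453207642/85 ≈ -5.0441e+10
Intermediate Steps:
B(E) = (292 + E)/(223 + E)
(B(-138) + 167024)*(20272 + ((-144851 - 150384) - 27030)) = ((292 - 138)/(223 - 138) + 167024)*(20272 + ((-144851 - 150384) - 27030)) = (154/85 + 167024)*(20272 + (-295235 - 27030)) = ((1/85)*154 + 167024)*(20272 - 322265) = (154/85 + 167024)*(-301993) = (14197194/85)*(-301993) = -4287453207642/85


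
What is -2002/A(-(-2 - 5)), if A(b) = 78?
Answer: -77/3 ≈ -25.667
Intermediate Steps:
-2002/A(-(-2 - 5)) = -2002/78 = -2002*1/78 = -77/3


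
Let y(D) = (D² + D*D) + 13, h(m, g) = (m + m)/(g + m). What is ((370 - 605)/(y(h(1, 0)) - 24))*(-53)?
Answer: -12455/3 ≈ -4151.7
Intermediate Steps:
h(m, g) = 2*m/(g + m) (h(m, g) = (2*m)/(g + m) = 2*m/(g + m))
y(D) = 13 + 2*D² (y(D) = (D² + D²) + 13 = 2*D² + 13 = 13 + 2*D²)
((370 - 605)/(y(h(1, 0)) - 24))*(-53) = ((370 - 605)/((13 + 2*(2*1/(0 + 1))²) - 24))*(-53) = -235/((13 + 2*(2*1/1)²) - 24)*(-53) = -235/((13 + 2*(2*1*1)²) - 24)*(-53) = -235/((13 + 2*2²) - 24)*(-53) = -235/((13 + 2*4) - 24)*(-53) = -235/((13 + 8) - 24)*(-53) = -235/(21 - 24)*(-53) = -235/(-3)*(-53) = -235*(-⅓)*(-53) = (235/3)*(-53) = -12455/3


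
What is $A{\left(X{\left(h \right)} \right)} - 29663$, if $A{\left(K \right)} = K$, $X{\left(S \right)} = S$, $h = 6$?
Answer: $-29657$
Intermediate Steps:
$A{\left(X{\left(h \right)} \right)} - 29663 = 6 - 29663 = -29657$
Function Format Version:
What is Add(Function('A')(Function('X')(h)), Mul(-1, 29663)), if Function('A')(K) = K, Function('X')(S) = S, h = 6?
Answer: -29657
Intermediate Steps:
Add(Function('A')(Function('X')(h)), Mul(-1, 29663)) = Add(6, Mul(-1, 29663)) = Add(6, -29663) = -29657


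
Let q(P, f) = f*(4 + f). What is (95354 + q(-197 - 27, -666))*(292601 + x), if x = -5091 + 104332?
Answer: 210123705132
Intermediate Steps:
x = 99241
(95354 + q(-197 - 27, -666))*(292601 + x) = (95354 - 666*(4 - 666))*(292601 + 99241) = (95354 - 666*(-662))*391842 = (95354 + 440892)*391842 = 536246*391842 = 210123705132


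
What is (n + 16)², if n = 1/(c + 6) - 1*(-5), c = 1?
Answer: 21904/49 ≈ 447.02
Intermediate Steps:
n = 36/7 (n = 1/(1 + 6) - 1*(-5) = 1/7 + 5 = ⅐ + 5 = 36/7 ≈ 5.1429)
(n + 16)² = (36/7 + 16)² = (148/7)² = 21904/49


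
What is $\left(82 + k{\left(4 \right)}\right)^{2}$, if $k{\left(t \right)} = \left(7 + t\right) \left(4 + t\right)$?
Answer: $28900$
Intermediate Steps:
$k{\left(t \right)} = \left(4 + t\right) \left(7 + t\right)$
$\left(82 + k{\left(4 \right)}\right)^{2} = \left(82 + \left(28 + 4^{2} + 11 \cdot 4\right)\right)^{2} = \left(82 + \left(28 + 16 + 44\right)\right)^{2} = \left(82 + 88\right)^{2} = 170^{2} = 28900$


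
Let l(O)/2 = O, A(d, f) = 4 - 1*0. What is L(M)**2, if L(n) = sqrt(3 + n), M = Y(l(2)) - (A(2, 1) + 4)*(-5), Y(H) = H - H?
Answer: 43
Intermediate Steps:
A(d, f) = 4 (A(d, f) = 4 + 0 = 4)
l(O) = 2*O
Y(H) = 0
M = 40 (M = 0 - (4 + 4)*(-5) = 0 - 8*(-5) = 0 - 1*(-40) = 0 + 40 = 40)
L(M)**2 = (sqrt(3 + 40))**2 = (sqrt(43))**2 = 43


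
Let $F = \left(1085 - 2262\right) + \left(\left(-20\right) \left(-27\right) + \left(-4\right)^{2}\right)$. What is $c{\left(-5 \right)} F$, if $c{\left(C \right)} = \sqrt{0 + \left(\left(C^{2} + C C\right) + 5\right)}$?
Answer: $- 621 \sqrt{55} \approx -4605.5$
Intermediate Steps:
$F = -621$ ($F = -1177 + \left(540 + 16\right) = -1177 + 556 = -621$)
$c{\left(C \right)} = \sqrt{5 + 2 C^{2}}$ ($c{\left(C \right)} = \sqrt{0 + \left(\left(C^{2} + C^{2}\right) + 5\right)} = \sqrt{0 + \left(2 C^{2} + 5\right)} = \sqrt{0 + \left(5 + 2 C^{2}\right)} = \sqrt{5 + 2 C^{2}}$)
$c{\left(-5 \right)} F = \sqrt{5 + 2 \left(-5\right)^{2}} \left(-621\right) = \sqrt{5 + 2 \cdot 25} \left(-621\right) = \sqrt{5 + 50} \left(-621\right) = \sqrt{55} \left(-621\right) = - 621 \sqrt{55}$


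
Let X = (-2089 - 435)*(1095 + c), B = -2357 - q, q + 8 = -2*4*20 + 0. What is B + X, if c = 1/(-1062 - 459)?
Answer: -4207036325/1521 ≈ -2.7660e+6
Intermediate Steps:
q = -168 (q = -8 + (-2*4*20 + 0) = -8 + (-8*20 + 0) = -8 + (-160 + 0) = -8 - 160 = -168)
B = -2189 (B = -2357 - 1*(-168) = -2357 + 168 = -2189)
c = -1/1521 (c = 1/(-1521) = -1/1521 ≈ -0.00065746)
X = -4203706856/1521 (X = (-2089 - 435)*(1095 - 1/1521) = -2524*1665494/1521 = -4203706856/1521 ≈ -2.7638e+6)
B + X = -2189 - 4203706856/1521 = -4207036325/1521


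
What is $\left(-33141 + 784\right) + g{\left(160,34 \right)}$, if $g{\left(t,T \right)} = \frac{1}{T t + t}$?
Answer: $- \frac{181199199}{5600} \approx -32357.0$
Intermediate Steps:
$g{\left(t,T \right)} = \frac{1}{t + T t}$
$\left(-33141 + 784\right) + g{\left(160,34 \right)} = \left(-33141 + 784\right) + \frac{1}{160 \left(1 + 34\right)} = -32357 + \frac{1}{160 \cdot 35} = -32357 + \frac{1}{160} \cdot \frac{1}{35} = -32357 + \frac{1}{5600} = - \frac{181199199}{5600}$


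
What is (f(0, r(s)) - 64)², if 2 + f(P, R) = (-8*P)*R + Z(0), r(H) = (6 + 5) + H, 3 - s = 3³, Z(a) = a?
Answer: 4356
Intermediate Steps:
s = -24 (s = 3 - 1*3³ = 3 - 1*27 = 3 - 27 = -24)
r(H) = 11 + H
f(P, R) = -2 - 8*P*R (f(P, R) = -2 + ((-8*P)*R + 0) = -2 + (-8*P*R + 0) = -2 - 8*P*R)
(f(0, r(s)) - 64)² = ((-2 - 8*0*(11 - 24)) - 64)² = ((-2 - 8*0*(-13)) - 64)² = ((-2 + 0) - 64)² = (-2 - 64)² = (-66)² = 4356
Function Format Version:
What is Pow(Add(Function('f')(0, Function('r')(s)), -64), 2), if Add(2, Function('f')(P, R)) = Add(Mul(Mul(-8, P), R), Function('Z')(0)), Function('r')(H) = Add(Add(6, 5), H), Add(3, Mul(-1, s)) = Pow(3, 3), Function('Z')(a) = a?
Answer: 4356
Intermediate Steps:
s = -24 (s = Add(3, Mul(-1, Pow(3, 3))) = Add(3, Mul(-1, 27)) = Add(3, -27) = -24)
Function('r')(H) = Add(11, H)
Function('f')(P, R) = Add(-2, Mul(-8, P, R)) (Function('f')(P, R) = Add(-2, Add(Mul(Mul(-8, P), R), 0)) = Add(-2, Add(Mul(-8, P, R), 0)) = Add(-2, Mul(-8, P, R)))
Pow(Add(Function('f')(0, Function('r')(s)), -64), 2) = Pow(Add(Add(-2, Mul(-8, 0, Add(11, -24))), -64), 2) = Pow(Add(Add(-2, Mul(-8, 0, -13)), -64), 2) = Pow(Add(Add(-2, 0), -64), 2) = Pow(Add(-2, -64), 2) = Pow(-66, 2) = 4356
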